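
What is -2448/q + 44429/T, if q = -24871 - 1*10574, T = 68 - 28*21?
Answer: -6170639/72280 ≈ -85.371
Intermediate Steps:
T = -520 (T = 68 - 588 = -520)
q = -35445 (q = -24871 - 10574 = -35445)
-2448/q + 44429/T = -2448/(-35445) + 44429/(-520) = -2448*(-1/35445) + 44429*(-1/520) = 48/695 - 44429/520 = -6170639/72280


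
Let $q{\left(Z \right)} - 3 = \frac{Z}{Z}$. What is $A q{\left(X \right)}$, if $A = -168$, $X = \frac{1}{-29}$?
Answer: $-672$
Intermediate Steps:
$X = - \frac{1}{29} \approx -0.034483$
$q{\left(Z \right)} = 4$ ($q{\left(Z \right)} = 3 + \frac{Z}{Z} = 3 + 1 = 4$)
$A q{\left(X \right)} = \left(-168\right) 4 = -672$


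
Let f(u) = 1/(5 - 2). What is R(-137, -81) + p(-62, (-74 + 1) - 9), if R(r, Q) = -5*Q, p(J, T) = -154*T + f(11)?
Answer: 39100/3 ≈ 13033.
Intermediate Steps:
f(u) = ⅓ (f(u) = 1/3 = ⅓)
p(J, T) = ⅓ - 154*T (p(J, T) = -154*T + ⅓ = ⅓ - 154*T)
R(-137, -81) + p(-62, (-74 + 1) - 9) = -5*(-81) + (⅓ - 154*((-74 + 1) - 9)) = 405 + (⅓ - 154*(-73 - 9)) = 405 + (⅓ - 154*(-82)) = 405 + (⅓ + 12628) = 405 + 37885/3 = 39100/3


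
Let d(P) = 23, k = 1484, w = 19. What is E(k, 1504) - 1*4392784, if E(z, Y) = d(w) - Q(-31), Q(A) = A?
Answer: -4392730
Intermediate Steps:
E(z, Y) = 54 (E(z, Y) = 23 - 1*(-31) = 23 + 31 = 54)
E(k, 1504) - 1*4392784 = 54 - 1*4392784 = 54 - 4392784 = -4392730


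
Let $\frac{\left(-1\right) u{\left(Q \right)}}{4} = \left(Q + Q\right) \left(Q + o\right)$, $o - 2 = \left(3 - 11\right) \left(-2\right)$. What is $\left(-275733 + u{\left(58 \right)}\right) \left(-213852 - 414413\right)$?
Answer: $195388530205$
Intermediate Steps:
$o = 18$ ($o = 2 + \left(3 - 11\right) \left(-2\right) = 2 - -16 = 2 + 16 = 18$)
$u{\left(Q \right)} = - 8 Q \left(18 + Q\right)$ ($u{\left(Q \right)} = - 4 \left(Q + Q\right) \left(Q + 18\right) = - 4 \cdot 2 Q \left(18 + Q\right) = - 8 Q \left(18 + Q\right)$)
$\left(-275733 + u{\left(58 \right)}\right) \left(-213852 - 414413\right) = \left(-275733 - 464 \left(18 + 58\right)\right) \left(-213852 - 414413\right) = \left(-275733 - 464 \cdot 76\right) \left(-628265\right) = \left(-275733 - 35264\right) \left(-628265\right) = \left(-310997\right) \left(-628265\right) = 195388530205$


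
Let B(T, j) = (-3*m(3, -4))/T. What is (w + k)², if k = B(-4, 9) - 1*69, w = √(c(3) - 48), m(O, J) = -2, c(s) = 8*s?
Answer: 19785/4 - 282*I*√6 ≈ 4946.3 - 690.76*I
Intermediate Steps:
B(T, j) = 6/T (B(T, j) = (-3*(-2))/T = 6/T)
w = 2*I*√6 (w = √(8*3 - 48) = √(24 - 48) = √(-24) = 2*I*√6 ≈ 4.899*I)
k = -141/2 (k = 6/(-4) - 1*69 = 6*(-¼) - 69 = -3/2 - 69 = -141/2 ≈ -70.500)
(w + k)² = (2*I*√6 - 141/2)² = (-141/2 + 2*I*√6)²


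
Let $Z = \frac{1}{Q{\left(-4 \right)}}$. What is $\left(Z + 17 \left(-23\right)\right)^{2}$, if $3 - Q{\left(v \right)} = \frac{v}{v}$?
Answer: $\frac{609961}{4} \approx 1.5249 \cdot 10^{5}$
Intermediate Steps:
$Q{\left(v \right)} = 2$ ($Q{\left(v \right)} = 3 - \frac{v}{v} = 3 - 1 = 2$)
$Z = \frac{1}{2} \approx 0.5$
$\left(Z + 17 \left(-23\right)\right)^{2} = \left(\frac{1}{2} + 17 \left(-23\right)\right)^{2} = \left(\frac{1}{2} - 391\right)^{2} = \left(- \frac{781}{2}\right)^{2} = \frac{609961}{4}$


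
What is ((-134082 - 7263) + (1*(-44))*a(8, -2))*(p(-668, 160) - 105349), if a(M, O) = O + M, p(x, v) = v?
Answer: 14895709101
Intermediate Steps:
a(M, O) = M + O
((-134082 - 7263) + (1*(-44))*a(8, -2))*(p(-668, 160) - 105349) = ((-134082 - 7263) + (1*(-44))*(8 - 2))*(160 - 105349) = (-141345 - 44*6)*(-105189) = (-141345 - 264)*(-105189) = -141609*(-105189) = 14895709101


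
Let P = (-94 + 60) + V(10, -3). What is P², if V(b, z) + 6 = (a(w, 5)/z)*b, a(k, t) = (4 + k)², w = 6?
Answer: 1254400/9 ≈ 1.3938e+5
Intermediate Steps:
V(b, z) = -6 + 100*b/z (V(b, z) = -6 + ((4 + 6)²/z)*b = -6 + (10²/z)*b = -6 + (100/z)*b = -6 + 100*b/z)
P = -1120/3 (P = (-94 + 60) + (-6 + 100*10/(-3)) = -34 + (-6 + 100*10*(-⅓)) = -34 + (-6 - 1000/3) = -34 - 1018/3 = -1120/3 ≈ -373.33)
P² = (-1120/3)² = 1254400/9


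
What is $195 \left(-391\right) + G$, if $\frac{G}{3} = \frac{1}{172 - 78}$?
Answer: $- \frac{7167027}{94} \approx -76245.0$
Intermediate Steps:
$G = \frac{3}{94}$ ($G = \frac{3}{172 - 78} = \frac{3}{94} \approx 0.031915$)
$195 \left(-391\right) + G = 195 \left(-391\right) + \frac{3}{94} = -76245 + \frac{3}{94} = - \frac{7167027}{94}$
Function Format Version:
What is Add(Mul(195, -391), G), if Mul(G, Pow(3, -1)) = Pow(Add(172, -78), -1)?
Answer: Rational(-7167027, 94) ≈ -76245.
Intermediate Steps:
G = Rational(3, 94) (G = Mul(3, Pow(Add(172, -78), -1)) = Mul(3, Pow(94, -1)) = Mul(3, Rational(1, 94)) = Rational(3, 94) ≈ 0.031915)
Add(Mul(195, -391), G) = Add(Mul(195, -391), Rational(3, 94)) = Add(-76245, Rational(3, 94)) = Rational(-7167027, 94)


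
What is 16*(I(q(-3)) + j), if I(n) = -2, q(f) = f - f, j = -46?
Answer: -768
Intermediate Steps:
q(f) = 0
16*(I(q(-3)) + j) = 16*(-2 - 46) = 16*(-48) = -768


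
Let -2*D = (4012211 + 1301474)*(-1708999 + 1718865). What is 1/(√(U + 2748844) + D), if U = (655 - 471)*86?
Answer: -26212408105/687090338663066926357 - 2*√691167/687090338663066926357 ≈ -3.8150e-11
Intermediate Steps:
D = -26212408105 (D = -(4012211 + 1301474)*(-1708999 + 1718865)/2 = -5313685*9866/2 = -½*52424816210 = -26212408105)
U = 15824 (U = 184*86 = 15824)
1/(√(U + 2748844) + D) = 1/(√(15824 + 2748844) - 26212408105) = 1/(√2764668 - 26212408105) = 1/(2*√691167 - 26212408105) = 1/(-26212408105 + 2*√691167)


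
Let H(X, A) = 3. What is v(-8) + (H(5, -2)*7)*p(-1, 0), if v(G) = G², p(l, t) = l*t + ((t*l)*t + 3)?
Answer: 127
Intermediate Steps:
p(l, t) = 3 + l*t + l*t² (p(l, t) = l*t + ((l*t)*t + 3) = l*t + (l*t² + 3) = l*t + (3 + l*t²) = 3 + l*t + l*t²)
v(-8) + (H(5, -2)*7)*p(-1, 0) = (-8)² + (3*7)*(3 - 1*0 - 1*0²) = 64 + 21*(3 + 0 - 1*0) = 64 + 21*(3 + 0 + 0) = 64 + 21*3 = 64 + 63 = 127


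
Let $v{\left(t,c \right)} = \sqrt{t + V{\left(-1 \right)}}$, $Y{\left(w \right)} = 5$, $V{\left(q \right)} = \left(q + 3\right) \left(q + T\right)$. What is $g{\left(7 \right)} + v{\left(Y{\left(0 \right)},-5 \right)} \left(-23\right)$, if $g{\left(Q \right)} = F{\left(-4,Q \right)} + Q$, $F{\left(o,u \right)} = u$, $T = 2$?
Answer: $14 - 23 \sqrt{7} \approx -46.852$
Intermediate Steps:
$V{\left(q \right)} = \left(2 + q\right) \left(3 + q\right)$ ($V{\left(q \right)} = \left(q + 3\right) \left(q + 2\right) = \left(3 + q\right) \left(2 + q\right) = \left(2 + q\right) \left(3 + q\right)$)
$v{\left(t,c \right)} = \sqrt{2 + t}$ ($v{\left(t,c \right)} = \sqrt{t + \left(6 + \left(-1\right)^{2} + 5 \left(-1\right)\right)} = \sqrt{t + \left(6 + 1 - 5\right)} = \sqrt{t + 2} = \sqrt{2 + t}$)
$g{\left(Q \right)} = 2 Q$ ($g{\left(Q \right)} = Q + Q = 2 Q$)
$g{\left(7 \right)} + v{\left(Y{\left(0 \right)},-5 \right)} \left(-23\right) = 2 \cdot 7 + \sqrt{2 + 5} \left(-23\right) = 14 + \sqrt{7} \left(-23\right) = 14 - 23 \sqrt{7}$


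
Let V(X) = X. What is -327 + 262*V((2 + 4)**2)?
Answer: 9105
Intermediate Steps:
-327 + 262*V((2 + 4)**2) = -327 + 262*(2 + 4)**2 = -327 + 262*6**2 = -327 + 262*36 = -327 + 9432 = 9105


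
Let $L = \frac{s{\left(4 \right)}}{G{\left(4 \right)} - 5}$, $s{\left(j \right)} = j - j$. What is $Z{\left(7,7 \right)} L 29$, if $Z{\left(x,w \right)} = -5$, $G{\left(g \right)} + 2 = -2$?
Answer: $0$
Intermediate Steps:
$G{\left(g \right)} = -4$ ($G{\left(g \right)} = -2 - 2 = -4$)
$s{\left(j \right)} = 0$
$L = 0$ ($L = \frac{0}{-4 - 5} = \frac{0}{-9} = 0 \left(- \frac{1}{9}\right) = 0$)
$Z{\left(7,7 \right)} L 29 = \left(-5\right) 0 \cdot 29 = 0 \cdot 29 = 0$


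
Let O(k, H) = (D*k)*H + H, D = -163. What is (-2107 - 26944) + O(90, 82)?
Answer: -1231909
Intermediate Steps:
O(k, H) = H - 163*H*k (O(k, H) = (-163*k)*H + H = -163*H*k + H = H - 163*H*k)
(-2107 - 26944) + O(90, 82) = (-2107 - 26944) + 82*(1 - 163*90) = -29051 + 82*(1 - 14670) = -29051 + 82*(-14669) = -29051 - 1202858 = -1231909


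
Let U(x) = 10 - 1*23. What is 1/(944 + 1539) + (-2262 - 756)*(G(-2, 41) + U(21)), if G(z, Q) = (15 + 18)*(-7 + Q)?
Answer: -8310506645/2483 ≈ -3.3470e+6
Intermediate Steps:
U(x) = -13 (U(x) = 10 - 23 = -13)
G(z, Q) = -231 + 33*Q (G(z, Q) = 33*(-7 + Q) = -231 + 33*Q)
1/(944 + 1539) + (-2262 - 756)*(G(-2, 41) + U(21)) = 1/(944 + 1539) + (-2262 - 756)*((-231 + 33*41) - 13) = 1/2483 - 3018*((-231 + 1353) - 13) = 1/2483 - 3018*(1122 - 13) = 1/2483 - 3018*1109 = 1/2483 - 3346962 = -8310506645/2483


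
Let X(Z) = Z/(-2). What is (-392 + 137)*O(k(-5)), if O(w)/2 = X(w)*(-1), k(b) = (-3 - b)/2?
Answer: -255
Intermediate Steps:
X(Z) = -Z/2 (X(Z) = Z*(-½) = -Z/2)
k(b) = -3/2 - b/2 (k(b) = (-3 - b)*(½) = -3/2 - b/2)
O(w) = w (O(w) = 2*(-w/2*(-1)) = 2*(w/2) = w)
(-392 + 137)*O(k(-5)) = (-392 + 137)*(-3/2 - ½*(-5)) = -255*(-3/2 + 5/2) = -255*1 = -255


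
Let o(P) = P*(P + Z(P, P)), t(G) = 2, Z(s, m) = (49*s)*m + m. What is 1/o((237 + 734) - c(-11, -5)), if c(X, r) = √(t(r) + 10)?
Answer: 44863030489/2012460978154777109509 + 277204198*√3/2012460978154777109509 ≈ 2.2531e-11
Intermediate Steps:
Z(s, m) = m + 49*m*s (Z(s, m) = 49*m*s + m = m + 49*m*s)
c(X, r) = 2*√3 (c(X, r) = √(2 + 10) = √12 = 2*√3)
o(P) = P*(P + P*(1 + 49*P))
1/o((237 + 734) - c(-11, -5)) = 1/(((237 + 734) - 2*√3)²*(2 + 49*((237 + 734) - 2*√3))) = 1/((971 - 2*√3)²*(2 + 49*(971 - 2*√3))) = 1/((971 - 2*√3)²*(2 + (47579 - 98*√3))) = 1/((971 - 2*√3)²*(47581 - 98*√3))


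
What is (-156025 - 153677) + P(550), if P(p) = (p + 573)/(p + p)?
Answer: -340671077/1100 ≈ -3.0970e+5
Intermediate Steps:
P(p) = (573 + p)/(2*p) (P(p) = (573 + p)/((2*p)) = (573 + p)*(1/(2*p)) = (573 + p)/(2*p))
(-156025 - 153677) + P(550) = (-156025 - 153677) + (½)*(573 + 550)/550 = -309702 + (½)*(1/550)*1123 = -309702 + 1123/1100 = -340671077/1100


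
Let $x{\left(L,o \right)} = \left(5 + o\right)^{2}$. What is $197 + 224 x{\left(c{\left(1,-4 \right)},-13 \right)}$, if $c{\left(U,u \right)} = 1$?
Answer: $14533$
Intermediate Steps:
$197 + 224 x{\left(c{\left(1,-4 \right)},-13 \right)} = 197 + 224 \left(5 - 13\right)^{2} = 197 + 224 \left(-8\right)^{2} = 197 + 224 \cdot 64 = 197 + 14336 = 14533$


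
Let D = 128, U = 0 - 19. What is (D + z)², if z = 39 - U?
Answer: 34596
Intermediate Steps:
U = -19
z = 58 (z = 39 - 1*(-19) = 39 + 19 = 58)
(D + z)² = (128 + 58)² = 186² = 34596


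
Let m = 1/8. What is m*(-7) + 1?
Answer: ⅛ ≈ 0.12500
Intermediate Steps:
m = ⅛ ≈ 0.12500
m*(-7) + 1 = (⅛)*(-7) + 1 = -7/8 + 1 = ⅛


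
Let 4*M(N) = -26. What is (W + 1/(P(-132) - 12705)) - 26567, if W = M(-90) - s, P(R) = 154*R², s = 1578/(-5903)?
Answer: -837827382576929/31528997346 ≈ -26573.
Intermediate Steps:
s = -1578/5903 (s = 1578*(-1/5903) = -1578/5903 ≈ -0.26732)
M(N) = -13/2 (M(N) = (¼)*(-26) = -13/2)
W = -73583/11806 (W = -13/2 - 1*(-1578/5903) = -13/2 + 1578/5903 = -73583/11806 ≈ -6.2327)
(W + 1/(P(-132) - 12705)) - 26567 = (-73583/11806 + 1/(154*(-132)² - 12705)) - 26567 = (-73583/11806 + 1/(154*17424 - 12705)) - 26567 = (-73583/11806 + 1/(2683296 - 12705)) - 26567 = (-73583/11806 + 1/2670591) - 26567 = -196510085747/31528997346 - 26567 = -837827382576929/31528997346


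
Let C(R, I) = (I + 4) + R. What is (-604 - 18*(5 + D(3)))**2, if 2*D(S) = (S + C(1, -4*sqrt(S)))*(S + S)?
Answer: 1407844 - 486432*sqrt(3) ≈ 5.6532e+5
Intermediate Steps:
C(R, I) = 4 + I + R (C(R, I) = (4 + I) + R = 4 + I + R)
D(S) = S*(5 + S - 4*sqrt(S)) (D(S) = ((S + (4 - 4*sqrt(S) + 1))*(S + S))/2 = ((S + (5 - 4*sqrt(S)))*(2*S))/2 = ((5 + S - 4*sqrt(S))*(2*S))/2 = (2*S*(5 + S - 4*sqrt(S)))/2 = S*(5 + S - 4*sqrt(S)))
(-604 - 18*(5 + D(3)))**2 = (-604 - 18*(5 + 3*(5 + 3 - 4*sqrt(3))))**2 = (-604 - 18*(5 + 3*(8 - 4*sqrt(3))))**2 = (-604 - 18*(5 + (24 - 12*sqrt(3))))**2 = (-604 - 18*(29 - 12*sqrt(3)))**2 = (-604 + (-522 + 216*sqrt(3)))**2 = (-1126 + 216*sqrt(3))**2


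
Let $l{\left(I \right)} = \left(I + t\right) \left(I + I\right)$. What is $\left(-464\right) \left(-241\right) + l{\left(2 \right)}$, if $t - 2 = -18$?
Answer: $111768$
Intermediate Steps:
$t = -16$ ($t = 2 - 18 = -16$)
$l{\left(I \right)} = 2 I \left(-16 + I\right)$ ($l{\left(I \right)} = \left(I - 16\right) \left(I + I\right) = \left(-16 + I\right) 2 I = 2 I \left(-16 + I\right)$)
$\left(-464\right) \left(-241\right) + l{\left(2 \right)} = \left(-464\right) \left(-241\right) + 2 \cdot 2 \left(-16 + 2\right) = 111824 + 2 \cdot 2 \left(-14\right) = 111824 - 56 = 111768$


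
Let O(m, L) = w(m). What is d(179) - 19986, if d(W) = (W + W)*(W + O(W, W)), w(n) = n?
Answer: 108178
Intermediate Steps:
O(m, L) = m
d(W) = 4*W² (d(W) = (W + W)*(W + W) = (2*W)*(2*W) = 4*W²)
d(179) - 19986 = 4*179² - 19986 = 4*32041 - 19986 = 128164 - 19986 = 108178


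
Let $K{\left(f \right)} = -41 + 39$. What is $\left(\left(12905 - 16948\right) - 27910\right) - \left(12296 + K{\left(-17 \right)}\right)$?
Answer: $-44247$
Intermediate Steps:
$K{\left(f \right)} = -2$
$\left(\left(12905 - 16948\right) - 27910\right) - \left(12296 + K{\left(-17 \right)}\right) = \left(\left(12905 - 16948\right) - 27910\right) - 12294 = \left(-4043 - 27910\right) + \left(-12296 + 2\right) = -31953 - 12294 = -44247$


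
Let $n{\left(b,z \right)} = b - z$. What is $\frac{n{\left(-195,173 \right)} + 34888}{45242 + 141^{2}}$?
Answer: $\frac{34520}{65123} \approx 0.53007$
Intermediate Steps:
$\frac{n{\left(-195,173 \right)} + 34888}{45242 + 141^{2}} = \frac{\left(-195 - 173\right) + 34888}{45242 + 141^{2}} = \frac{\left(-195 - 173\right) + 34888}{45242 + 19881} = \frac{-368 + 34888}{65123} = 34520 \cdot \frac{1}{65123} = \frac{34520}{65123}$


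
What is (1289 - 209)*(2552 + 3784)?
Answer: 6842880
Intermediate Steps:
(1289 - 209)*(2552 + 3784) = 1080*6336 = 6842880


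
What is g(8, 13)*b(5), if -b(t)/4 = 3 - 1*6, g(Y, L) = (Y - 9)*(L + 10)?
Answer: -276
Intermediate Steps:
g(Y, L) = (-9 + Y)*(10 + L)
b(t) = 12 (b(t) = -4*(3 - 1*6) = -4*(3 - 6) = -4*(-3) = 12)
g(8, 13)*b(5) = (-90 - 9*13 + 10*8 + 13*8)*12 = (-90 - 117 + 80 + 104)*12 = -23*12 = -276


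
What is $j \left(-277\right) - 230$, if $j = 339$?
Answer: $-94133$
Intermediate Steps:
$j \left(-277\right) - 230 = 339 \left(-277\right) - 230 = -93903 - 230 = -94133$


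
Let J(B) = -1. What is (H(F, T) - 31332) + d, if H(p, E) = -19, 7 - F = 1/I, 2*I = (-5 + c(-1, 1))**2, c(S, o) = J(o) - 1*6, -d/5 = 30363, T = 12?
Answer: -183166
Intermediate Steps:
d = -151815 (d = -5*30363 = -151815)
c(S, o) = -7 (c(S, o) = -1 - 1*6 = -1 - 6 = -7)
I = 72 (I = (-5 - 7)**2/2 = (1/2)*(-12)**2 = (1/2)*144 = 72)
F = 503/72 (F = 7 - 1/72 = 503/72 ≈ 6.9861)
(H(F, T) - 31332) + d = (-19 - 31332) - 151815 = -31351 - 151815 = -183166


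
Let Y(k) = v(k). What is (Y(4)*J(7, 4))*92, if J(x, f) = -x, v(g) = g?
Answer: -2576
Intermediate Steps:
Y(k) = k
(Y(4)*J(7, 4))*92 = (4*(-1*7))*92 = (4*(-7))*92 = -28*92 = -2576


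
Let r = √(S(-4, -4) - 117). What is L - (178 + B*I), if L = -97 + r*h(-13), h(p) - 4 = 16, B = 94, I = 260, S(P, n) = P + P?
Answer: -24715 + 100*I*√5 ≈ -24715.0 + 223.61*I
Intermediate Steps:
S(P, n) = 2*P
h(p) = 20 (h(p) = 4 + 16 = 20)
r = 5*I*√5 (r = √(2*(-4) - 117) = √(-8 - 117) = √(-125) = 5*I*√5 ≈ 11.18*I)
L = -97 + 100*I*√5 (L = -97 + (5*I*√5)*20 = -97 + 100*I*√5 ≈ -97.0 + 223.61*I)
L - (178 + B*I) = (-97 + 100*I*√5) - (178 + 94*260) = (-97 + 100*I*√5) - (178 + 24440) = (-97 + 100*I*√5) - 1*24618 = (-97 + 100*I*√5) - 24618 = -24715 + 100*I*√5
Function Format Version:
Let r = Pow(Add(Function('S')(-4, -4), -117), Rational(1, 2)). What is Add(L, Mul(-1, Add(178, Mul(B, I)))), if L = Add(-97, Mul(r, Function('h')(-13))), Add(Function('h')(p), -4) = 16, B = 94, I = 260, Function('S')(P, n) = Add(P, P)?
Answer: Add(-24715, Mul(100, I, Pow(5, Rational(1, 2)))) ≈ Add(-24715., Mul(223.61, I))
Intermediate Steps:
Function('S')(P, n) = Mul(2, P)
Function('h')(p) = 20 (Function('h')(p) = Add(4, 16) = 20)
r = Mul(5, I, Pow(5, Rational(1, 2))) (r = Pow(Add(Mul(2, -4), -117), Rational(1, 2)) = Pow(Add(-8, -117), Rational(1, 2)) = Pow(-125, Rational(1, 2)) = Mul(5, I, Pow(5, Rational(1, 2))) ≈ Mul(11.180, I))
L = Add(-97, Mul(100, I, Pow(5, Rational(1, 2)))) (L = Add(-97, Mul(Mul(5, I, Pow(5, Rational(1, 2))), 20)) = Add(-97, Mul(100, I, Pow(5, Rational(1, 2)))) ≈ Add(-97.000, Mul(223.61, I)))
Add(L, Mul(-1, Add(178, Mul(B, I)))) = Add(Add(-97, Mul(100, I, Pow(5, Rational(1, 2)))), Mul(-1, Add(178, Mul(94, 260)))) = Add(Add(-97, Mul(100, I, Pow(5, Rational(1, 2)))), Mul(-1, Add(178, 24440))) = Add(Add(-97, Mul(100, I, Pow(5, Rational(1, 2)))), Mul(-1, 24618)) = Add(Add(-97, Mul(100, I, Pow(5, Rational(1, 2)))), -24618) = Add(-24715, Mul(100, I, Pow(5, Rational(1, 2))))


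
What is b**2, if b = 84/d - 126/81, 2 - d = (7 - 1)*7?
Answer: 108241/8100 ≈ 13.363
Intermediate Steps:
d = -40 (d = 2 - (7 - 1)*7 = 2 - 6*7 = 2 - 1*42 = 2 - 42 = -40)
b = -329/90 (b = 84/(-40) - 126/81 = 84*(-1/40) - 126*1/81 = -21/10 - 14/9 = -329/90 ≈ -3.6556)
b**2 = (-329/90)**2 = 108241/8100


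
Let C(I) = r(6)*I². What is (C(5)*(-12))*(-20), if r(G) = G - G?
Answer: 0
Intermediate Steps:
r(G) = 0
C(I) = 0 (C(I) = 0*I² = 0)
(C(5)*(-12))*(-20) = (0*(-12))*(-20) = 0*(-20) = 0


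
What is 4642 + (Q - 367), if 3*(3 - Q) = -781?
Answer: 13615/3 ≈ 4538.3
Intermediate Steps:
Q = 790/3 (Q = 3 - ⅓*(-781) = 3 + 781/3 = 790/3 ≈ 263.33)
4642 + (Q - 367) = 4642 + (790/3 - 367) = 4642 - 311/3 = 13615/3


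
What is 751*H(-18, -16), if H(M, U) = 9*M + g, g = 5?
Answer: -117907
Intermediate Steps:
H(M, U) = 5 + 9*M (H(M, U) = 9*M + 5 = 5 + 9*M)
751*H(-18, -16) = 751*(5 + 9*(-18)) = 751*(5 - 162) = 751*(-157) = -117907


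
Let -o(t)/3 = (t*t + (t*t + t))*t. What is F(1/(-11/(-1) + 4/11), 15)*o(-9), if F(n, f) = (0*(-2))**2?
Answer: 0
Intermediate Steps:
o(t) = -3*t*(t + 2*t**2) (o(t) = -3*(t*t + (t*t + t))*t = -3*(t**2 + (t**2 + t))*t = -3*(t**2 + (t + t**2))*t = -3*(t + 2*t**2)*t = -3*t*(t + 2*t**2))
F(n, f) = 0 (F(n, f) = 0**2 = 0)
F(1/(-11/(-1) + 4/11), 15)*o(-9) = 0*((-9)**2*(-3 - 6*(-9))) = 0*(81*(-3 + 54)) = 0*(81*51) = 0*4131 = 0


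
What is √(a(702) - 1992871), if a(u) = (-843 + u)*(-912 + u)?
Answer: I*√1963261 ≈ 1401.2*I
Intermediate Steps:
a(u) = (-912 + u)*(-843 + u)
√(a(702) - 1992871) = √((768816 + 702² - 1755*702) - 1992871) = √((768816 + 492804 - 1232010) - 1992871) = √(29610 - 1992871) = √(-1963261) = I*√1963261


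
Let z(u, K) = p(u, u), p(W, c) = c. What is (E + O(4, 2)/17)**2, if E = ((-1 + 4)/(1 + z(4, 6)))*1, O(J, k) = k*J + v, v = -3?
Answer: 5776/7225 ≈ 0.79945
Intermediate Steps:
z(u, K) = u
O(J, k) = -3 + J*k (O(J, k) = k*J - 3 = J*k - 3 = -3 + J*k)
E = 3/5 (E = ((-1 + 4)/(1 + 4))*1 = (3/5)*1 = 3/5 ≈ 0.60000)
(E + O(4, 2)/17)**2 = (3/5 + (-3 + 4*2)/17)**2 = (3/5 + (-3 + 8)*(1/17))**2 = (3/5 + 5*(1/17))**2 = (3/5 + 5/17)**2 = (76/85)**2 = 5776/7225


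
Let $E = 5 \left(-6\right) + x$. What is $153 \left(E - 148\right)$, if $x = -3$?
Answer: $-27693$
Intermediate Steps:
$E = -33$ ($E = 5 \left(-6\right) - 3 = -30 - 3 = -33$)
$153 \left(E - 148\right) = 153 \left(-33 - 148\right) = 153 \left(-181\right) = -27693$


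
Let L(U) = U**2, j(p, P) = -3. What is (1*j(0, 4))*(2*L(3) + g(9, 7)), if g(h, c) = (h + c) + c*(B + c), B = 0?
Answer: -249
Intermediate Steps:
g(h, c) = c + h + c**2 (g(h, c) = (h + c) + c*(0 + c) = (c + h) + c*c = (c + h) + c**2 = c + h + c**2)
(1*j(0, 4))*(2*L(3) + g(9, 7)) = (1*(-3))*(2*3**2 + (7 + 9 + 7**2)) = -3*(2*9 + (7 + 9 + 49)) = -3*(18 + 65) = -3*83 = -249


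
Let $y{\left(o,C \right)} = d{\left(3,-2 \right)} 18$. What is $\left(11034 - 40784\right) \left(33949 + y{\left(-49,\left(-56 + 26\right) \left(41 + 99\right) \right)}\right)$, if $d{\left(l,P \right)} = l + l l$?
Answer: $-1016408750$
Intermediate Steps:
$d{\left(l,P \right)} = l + l^{2}$
$y{\left(o,C \right)} = 216$ ($y{\left(o,C \right)} = 3 \left(1 + 3\right) 18 = 3 \cdot 4 \cdot 18 = 12 \cdot 18 = 216$)
$\left(11034 - 40784\right) \left(33949 + y{\left(-49,\left(-56 + 26\right) \left(41 + 99\right) \right)}\right) = \left(11034 - 40784\right) \left(33949 + 216\right) = \left(-29750\right) 34165 = -1016408750$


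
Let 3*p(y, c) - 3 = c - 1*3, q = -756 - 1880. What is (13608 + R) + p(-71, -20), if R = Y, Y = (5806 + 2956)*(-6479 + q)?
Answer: -239556086/3 ≈ -7.9852e+7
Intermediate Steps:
q = -2636
p(y, c) = c/3 (p(y, c) = 1 + (c - 1*3)/3 = 1 + (c - 3)/3 = 1 + (-3 + c)/3 = 1 + (-1 + c/3) = c/3)
Y = -79865630 (Y = (5806 + 2956)*(-6479 - 2636) = 8762*(-9115) = -79865630)
R = -79865630
(13608 + R) + p(-71, -20) = (13608 - 79865630) + (1/3)*(-20) = -79852022 - 20/3 = -239556086/3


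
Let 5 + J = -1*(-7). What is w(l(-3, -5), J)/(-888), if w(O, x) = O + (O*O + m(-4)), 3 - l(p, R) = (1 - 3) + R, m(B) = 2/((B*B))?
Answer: -881/7104 ≈ -0.12401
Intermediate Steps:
J = 2 (J = -5 - 1*(-7) = -5 + 7 = 2)
m(B) = 2/B² (m(B) = 2/(B²) = 2/B²)
l(p, R) = 5 - R (l(p, R) = 3 - ((1 - 3) + R) = 3 - (-2 + R) = 3 + (2 - R) = 5 - R)
w(O, x) = ⅛ + O + O² (w(O, x) = O + (O*O + 2/(-4)²) = O + (O² + 2*(1/16)) = O + (O² + ⅛) = O + (⅛ + O²) = ⅛ + O + O²)
w(l(-3, -5), J)/(-888) = (⅛ + (5 - 1*(-5)) + (5 - 1*(-5))²)/(-888) = (⅛ + (5 + 5) + (5 + 5)²)*(-1/888) = (⅛ + 10 + 10²)*(-1/888) = (⅛ + 10 + 100)*(-1/888) = (881/8)*(-1/888) = -881/7104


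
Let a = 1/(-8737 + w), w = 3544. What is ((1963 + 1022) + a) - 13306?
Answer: -53596954/5193 ≈ -10321.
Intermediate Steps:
a = -1/5193 (a = 1/(-8737 + 3544) = 1/(-5193) = -1/5193 ≈ -0.00019257)
((1963 + 1022) + a) - 13306 = ((1963 + 1022) - 1/5193) - 13306 = (2985 - 1/5193) - 13306 = 15501104/5193 - 13306 = -53596954/5193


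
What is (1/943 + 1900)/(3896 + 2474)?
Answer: 1791701/6006910 ≈ 0.29827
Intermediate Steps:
(1/943 + 1900)/(3896 + 2474) = (1/943 + 1900)/6370 = (1791701/943)*(1/6370) = 1791701/6006910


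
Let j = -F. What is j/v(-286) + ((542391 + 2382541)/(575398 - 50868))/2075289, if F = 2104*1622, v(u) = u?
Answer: 928721523351479878/77831420750655 ≈ 11932.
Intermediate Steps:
F = 3412688
j = -3412688 (j = -1*3412688 = -3412688)
j/v(-286) + ((542391 + 2382541)/(575398 - 50868))/2075289 = -3412688/(-286) + ((542391 + 2382541)/(575398 - 50868))/2075289 = -3412688*(-1/286) + (2924932/524530)*(1/2075289) = 1706344/143 + (2924932*(1/524530))*(1/2075289) = 1706344/143 + (1462466/262265)*(1/2075289) = 1706344/143 + 1462466/544275669585 = 928721523351479878/77831420750655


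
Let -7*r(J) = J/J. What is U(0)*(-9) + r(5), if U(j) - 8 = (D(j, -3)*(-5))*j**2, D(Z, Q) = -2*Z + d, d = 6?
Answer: -505/7 ≈ -72.143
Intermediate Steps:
D(Z, Q) = 6 - 2*Z (D(Z, Q) = -2*Z + 6 = 6 - 2*Z)
r(J) = -1/7 (r(J) = -J/(7*J) = -1/7*1 = -1/7)
U(j) = 8 + j**2*(-30 + 10*j) (U(j) = 8 + ((6 - 2*j)*(-5))*j**2 = 8 + (-30 + 10*j)*j**2 = 8 + j**2*(-30 + 10*j))
U(0)*(-9) + r(5) = (8 + 10*0**2*(-3 + 0))*(-9) - 1/7 = (8 + 10*0*(-3))*(-9) - 1/7 = (8 + 0)*(-9) - 1/7 = 8*(-9) - 1/7 = -72 - 1/7 = -505/7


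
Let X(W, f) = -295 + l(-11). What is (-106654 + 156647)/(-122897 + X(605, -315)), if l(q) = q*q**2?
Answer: -49993/124523 ≈ -0.40148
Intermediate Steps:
l(q) = q**3
X(W, f) = -1626 (X(W, f) = -295 + (-11)**3 = -295 - 1331 = -1626)
(-106654 + 156647)/(-122897 + X(605, -315)) = (-106654 + 156647)/(-122897 - 1626) = 49993/(-124523) = 49993*(-1/124523) = -49993/124523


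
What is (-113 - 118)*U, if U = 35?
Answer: -8085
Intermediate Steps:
(-113 - 118)*U = (-113 - 118)*35 = -231*35 = -8085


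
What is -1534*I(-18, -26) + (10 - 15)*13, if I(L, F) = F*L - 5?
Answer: -710307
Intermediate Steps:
I(L, F) = -5 + F*L
-1534*I(-18, -26) + (10 - 15)*13 = -1534*(-5 - 26*(-18)) + (10 - 15)*13 = -1534*(-5 + 468) - 5*13 = -1534*463 - 65 = -710242 - 65 = -710307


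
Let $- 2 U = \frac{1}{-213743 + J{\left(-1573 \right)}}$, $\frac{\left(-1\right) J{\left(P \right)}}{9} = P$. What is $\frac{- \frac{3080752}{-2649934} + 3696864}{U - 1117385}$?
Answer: $- \frac{1955234007788880608}{590973447964602773} \approx -3.3085$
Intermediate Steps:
$J{\left(P \right)} = - 9 P$
$U = \frac{1}{399172}$ ($U = - \frac{1}{2 \left(-213743 - -14157\right)} = - \frac{1}{2 \left(-213743 + 14157\right)} = - \frac{1}{2 \left(-199586\right)} = \left(- \frac{1}{2}\right) \left(- \frac{1}{199586}\right) = \frac{1}{399172} \approx 2.5052 \cdot 10^{-6}$)
$\frac{- \frac{3080752}{-2649934} + 3696864}{U - 1117385} = \frac{- \frac{3080752}{-2649934} + 3696864}{\frac{1}{399172} - 1117385} = \frac{\left(-3080752\right) \left(- \frac{1}{2649934}\right) + 3696864}{- \frac{446028805219}{399172}} = \left(\frac{1540376}{1324967} + 3696864\right) \left(- \frac{399172}{446028805219}\right) = \frac{4898224343864}{1324967} \left(- \frac{399172}{446028805219}\right) = - \frac{1955234007788880608}{590973447964602773}$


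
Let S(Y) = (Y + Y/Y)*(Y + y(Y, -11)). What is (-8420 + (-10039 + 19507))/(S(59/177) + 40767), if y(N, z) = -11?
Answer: 9432/366775 ≈ 0.025716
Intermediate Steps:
S(Y) = (1 + Y)*(-11 + Y) (S(Y) = (Y + Y/Y)*(Y - 11) = (Y + 1)*(-11 + Y) = (1 + Y)*(-11 + Y))
(-8420 + (-10039 + 19507))/(S(59/177) + 40767) = (-8420 + (-10039 + 19507))/((-11 + (59/177)² - 590/177) + 40767) = (-8420 + 9468)/((-11 + (59*(1/177))² - 590/177) + 40767) = 1048/((-11 + (⅓)² - 10*⅓) + 40767) = 1048/((-11 + ⅑ - 10/3) + 40767) = 1048/(-128/9 + 40767) = 1048/(366775/9) = 1048*(9/366775) = 9432/366775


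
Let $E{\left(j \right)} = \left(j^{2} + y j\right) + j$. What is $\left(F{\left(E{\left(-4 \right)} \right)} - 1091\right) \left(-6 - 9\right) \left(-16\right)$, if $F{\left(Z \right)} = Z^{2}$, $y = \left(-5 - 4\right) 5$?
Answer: $8585520$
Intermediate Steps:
$y = -45$ ($y = \left(-9\right) 5 = -45$)
$E{\left(j \right)} = j^{2} - 44 j$ ($E{\left(j \right)} = \left(j^{2} - 45 j\right) + j = j^{2} - 44 j$)
$\left(F{\left(E{\left(-4 \right)} \right)} - 1091\right) \left(-6 - 9\right) \left(-16\right) = \left(\left(- 4 \left(-44 - 4\right)\right)^{2} - 1091\right) \left(-6 - 9\right) \left(-16\right) = \left(\left(\left(-4\right) \left(-48\right)\right)^{2} - 1091\right) \left(\left(-15\right) \left(-16\right)\right) = \left(192^{2} - 1091\right) 240 = \left(36864 - 1091\right) 240 = 35773 \cdot 240 = 8585520$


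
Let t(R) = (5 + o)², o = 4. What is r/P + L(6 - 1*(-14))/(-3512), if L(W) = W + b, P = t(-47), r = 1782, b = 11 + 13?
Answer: 19305/878 ≈ 21.987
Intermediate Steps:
b = 24
t(R) = 81 (t(R) = (5 + 4)² = 9² = 81)
P = 81
L(W) = 24 + W (L(W) = W + 24 = 24 + W)
r/P + L(6 - 1*(-14))/(-3512) = 1782/81 + (24 + (6 - 1*(-14)))/(-3512) = 1782*(1/81) + (24 + (6 + 14))*(-1/3512) = 22 + (24 + 20)*(-1/3512) = 22 + 44*(-1/3512) = 22 - 11/878 = 19305/878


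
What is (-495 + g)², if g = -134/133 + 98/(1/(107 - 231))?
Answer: 2829746374225/17689 ≈ 1.5997e+8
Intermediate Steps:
g = -1616350/133 (g = -134*1/133 + 98/(1/(-124)) = -134/133 + 98/(-1/124) = -134/133 + 98*(-124) = -134/133 - 12152 = -1616350/133 ≈ -12153.)
(-495 + g)² = (-495 - 1616350/133)² = (-1682185/133)² = 2829746374225/17689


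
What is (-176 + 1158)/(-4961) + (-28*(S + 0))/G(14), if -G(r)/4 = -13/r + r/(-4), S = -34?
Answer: 8234584/153791 ≈ 53.544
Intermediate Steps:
G(r) = r + 52/r (G(r) = -4*(-13/r + r/(-4)) = -4*(-13/r + r*(-¼)) = -4*(-13/r - r/4) = r + 52/r)
(-176 + 1158)/(-4961) + (-28*(S + 0))/G(14) = (-176 + 1158)/(-4961) + (-28*(-34 + 0))/(14 + 52/14) = 982*(-1/4961) + (-28*(-34))/(14 + 52*(1/14)) = -982/4961 + 952/(14 + 26/7) = -982/4961 + 952/(124/7) = -982/4961 + 952*(7/124) = -982/4961 + 1666/31 = 8234584/153791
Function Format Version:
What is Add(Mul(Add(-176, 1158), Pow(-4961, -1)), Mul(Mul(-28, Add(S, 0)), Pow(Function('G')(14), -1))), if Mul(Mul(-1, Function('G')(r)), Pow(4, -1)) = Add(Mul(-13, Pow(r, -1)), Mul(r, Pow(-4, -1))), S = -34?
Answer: Rational(8234584, 153791) ≈ 53.544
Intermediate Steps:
Function('G')(r) = Add(r, Mul(52, Pow(r, -1))) (Function('G')(r) = Mul(-4, Add(Mul(-13, Pow(r, -1)), Mul(r, Pow(-4, -1)))) = Mul(-4, Add(Mul(-13, Pow(r, -1)), Mul(r, Rational(-1, 4)))) = Mul(-4, Add(Mul(-13, Pow(r, -1)), Mul(Rational(-1, 4), r))) = Add(r, Mul(52, Pow(r, -1))))
Add(Mul(Add(-176, 1158), Pow(-4961, -1)), Mul(Mul(-28, Add(S, 0)), Pow(Function('G')(14), -1))) = Add(Mul(Add(-176, 1158), Pow(-4961, -1)), Mul(Mul(-28, Add(-34, 0)), Pow(Add(14, Mul(52, Pow(14, -1))), -1))) = Add(Mul(982, Rational(-1, 4961)), Mul(Mul(-28, -34), Pow(Add(14, Mul(52, Rational(1, 14))), -1))) = Add(Rational(-982, 4961), Mul(952, Pow(Add(14, Rational(26, 7)), -1))) = Add(Rational(-982, 4961), Mul(952, Pow(Rational(124, 7), -1))) = Add(Rational(-982, 4961), Mul(952, Rational(7, 124))) = Add(Rational(-982, 4961), Rational(1666, 31)) = Rational(8234584, 153791)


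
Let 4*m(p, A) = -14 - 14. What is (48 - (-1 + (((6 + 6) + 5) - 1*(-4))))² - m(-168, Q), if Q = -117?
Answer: 791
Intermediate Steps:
m(p, A) = -7 (m(p, A) = (-14 - 14)/4 = (¼)*(-28) = -7)
(48 - (-1 + (((6 + 6) + 5) - 1*(-4))))² - m(-168, Q) = (48 - (-1 + (((6 + 6) + 5) - 1*(-4))))² - 1*(-7) = (48 - (-1 + ((12 + 5) + 4)))² + 7 = (48 - (-1 + (17 + 4)))² + 7 = (48 - (-1 + 21))² + 7 = (48 - 1*20)² + 7 = (48 - 20)² + 7 = 28² + 7 = 784 + 7 = 791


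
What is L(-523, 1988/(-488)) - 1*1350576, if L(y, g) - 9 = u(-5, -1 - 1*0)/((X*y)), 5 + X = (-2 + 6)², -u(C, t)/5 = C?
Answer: -7769811976/5753 ≈ -1.3506e+6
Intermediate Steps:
u(C, t) = -5*C
X = 11 (X = -5 + (-2 + 6)² = -5 + 4² = -5 + 16 = 11)
L(y, g) = 9 + 25/(11*y) (L(y, g) = 9 + (-5*(-5))/((11*y)) = 9 + (1/(11*y))*25 = 9 + 25/(11*y))
L(-523, 1988/(-488)) - 1*1350576 = (9 + (25/11)/(-523)) - 1*1350576 = (9 + (25/11)*(-1/523)) - 1350576 = (9 - 25/5753) - 1350576 = 51752/5753 - 1350576 = -7769811976/5753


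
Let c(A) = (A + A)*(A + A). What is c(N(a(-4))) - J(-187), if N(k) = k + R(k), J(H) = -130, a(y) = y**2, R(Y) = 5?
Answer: 1894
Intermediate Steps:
N(k) = 5 + k (N(k) = k + 5 = 5 + k)
c(A) = 4*A**2 (c(A) = (2*A)*(2*A) = 4*A**2)
c(N(a(-4))) - J(-187) = 4*(5 + (-4)**2)**2 - 1*(-130) = 4*(5 + 16)**2 + 130 = 4*21**2 + 130 = 4*441 + 130 = 1764 + 130 = 1894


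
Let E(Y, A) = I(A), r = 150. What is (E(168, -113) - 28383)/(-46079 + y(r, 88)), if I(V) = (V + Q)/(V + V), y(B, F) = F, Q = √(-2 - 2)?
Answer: 56765/91982 + I/5196983 ≈ 0.61713 + 1.9242e-7*I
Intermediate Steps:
Q = 2*I (Q = √(-4) = 2*I ≈ 2.0*I)
I(V) = (V + 2*I)/(2*V) (I(V) = (V + 2*I)/(V + V) = (V + 2*I)/((2*V)) = (V + 2*I)*(1/(2*V)) = (V + 2*I)/(2*V))
E(Y, A) = (I + A/2)/A
(E(168, -113) - 28383)/(-46079 + y(r, 88)) = ((I + (½)*(-113))/(-113) - 28383)/(-46079 + 88) = (-(I - 113/2)/113 - 28383)/(-45991) = (-(-113/2 + I)/113 - 28383)*(-1/45991) = ((½ - I/113) - 28383)*(-1/45991) = (-56765/2 - I/113)*(-1/45991) = 56765/91982 + I/5196983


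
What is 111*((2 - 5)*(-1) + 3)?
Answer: 666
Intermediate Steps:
111*((2 - 5)*(-1) + 3) = 111*(-3*(-1) + 3) = 111*(3 + 3) = 111*6 = 666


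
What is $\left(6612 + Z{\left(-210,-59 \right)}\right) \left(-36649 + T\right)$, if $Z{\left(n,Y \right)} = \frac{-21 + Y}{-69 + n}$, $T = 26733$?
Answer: $- \frac{18293314448}{279} \approx -6.5567 \cdot 10^{7}$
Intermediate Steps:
$Z{\left(n,Y \right)} = \frac{-21 + Y}{-69 + n}$
$\left(6612 + Z{\left(-210,-59 \right)}\right) \left(-36649 + T\right) = \left(6612 + \frac{-21 - 59}{-69 - 210}\right) \left(-36649 + 26733\right) = \left(6612 + \frac{1}{-279} \left(-80\right)\right) \left(-9916\right) = \left(6612 - - \frac{80}{279}\right) \left(-9916\right) = \left(6612 + \frac{80}{279}\right) \left(-9916\right) = \frac{1844828}{279} \left(-9916\right) = - \frac{18293314448}{279}$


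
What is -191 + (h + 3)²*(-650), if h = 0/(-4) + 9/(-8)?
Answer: -79237/32 ≈ -2476.2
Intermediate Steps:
h = -9/8 (h = 0*(-¼) + 9*(-⅛) = 0 - 9/8 = -9/8 ≈ -1.1250)
-191 + (h + 3)²*(-650) = -191 + (-9/8 + 3)²*(-650) = -191 + (15/8)²*(-650) = -191 + (225/64)*(-650) = -191 - 73125/32 = -79237/32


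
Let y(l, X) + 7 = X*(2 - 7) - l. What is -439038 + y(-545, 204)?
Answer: -439520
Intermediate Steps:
y(l, X) = -7 - l - 5*X (y(l, X) = -7 + (X*(2 - 7) - l) = -7 + (X*(-5) - l) = -7 + (-5*X - l) = -7 + (-l - 5*X) = -7 - l - 5*X)
-439038 + y(-545, 204) = -439038 + (-7 - 1*(-545) - 5*204) = -439038 + (-7 + 545 - 1020) = -439038 - 482 = -439520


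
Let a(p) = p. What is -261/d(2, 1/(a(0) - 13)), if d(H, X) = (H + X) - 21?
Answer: 3393/248 ≈ 13.681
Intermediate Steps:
d(H, X) = -21 + H + X
-261/d(2, 1/(a(0) - 13)) = -261/(-21 + 2 + 1/(0 - 13)) = -261/(-21 + 2 + 1/(-13)) = -261/(-21 + 2 - 1/13) = -261/(-248/13) = -261*(-13/248) = 3393/248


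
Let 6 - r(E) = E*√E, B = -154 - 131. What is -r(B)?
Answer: -6 - 285*I*√285 ≈ -6.0 - 4811.4*I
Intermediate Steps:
B = -285
r(E) = 6 - E^(3/2) (r(E) = 6 - E*√E = 6 - E^(3/2))
-r(B) = -(6 - (-285)^(3/2)) = -(6 - (-285)*I*√285) = -(6 + 285*I*√285) = -6 - 285*I*√285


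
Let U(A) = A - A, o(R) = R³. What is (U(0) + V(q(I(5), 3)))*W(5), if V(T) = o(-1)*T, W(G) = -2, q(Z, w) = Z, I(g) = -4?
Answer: -8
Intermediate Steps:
U(A) = 0
V(T) = -T (V(T) = (-1)³*T = -T)
(U(0) + V(q(I(5), 3)))*W(5) = (0 - 1*(-4))*(-2) = (0 + 4)*(-2) = 4*(-2) = -8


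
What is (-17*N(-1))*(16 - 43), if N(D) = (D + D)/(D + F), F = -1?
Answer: 459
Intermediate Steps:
N(D) = 2*D/(-1 + D) (N(D) = (D + D)/(D - 1) = (2*D)/(-1 + D) = 2*D/(-1 + D))
(-17*N(-1))*(16 - 43) = (-34*(-1)/(-1 - 1))*(16 - 43) = -34*(-1)/(-2)*(-27) = -34*(-1)*(-1)/2*(-27) = -17*1*(-27) = -17*(-27) = 459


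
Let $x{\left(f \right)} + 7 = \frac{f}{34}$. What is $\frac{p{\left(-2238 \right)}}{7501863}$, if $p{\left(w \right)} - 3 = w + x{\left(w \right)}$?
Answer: $- \frac{39233}{127531671} \approx -0.00030763$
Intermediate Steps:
$x{\left(f \right)} = -7 + \frac{f}{34}$
$p{\left(w \right)} = -4 + \frac{35 w}{34}$ ($p{\left(w \right)} = 3 + \left(w + \left(-7 + \frac{w}{34}\right)\right) = 3 + \left(-7 + \frac{35 w}{34}\right) = -4 + \frac{35 w}{34}$)
$\frac{p{\left(-2238 \right)}}{7501863} = \frac{-4 + \frac{35}{34} \left(-2238\right)}{7501863} = \left(-4 - \frac{39165}{17}\right) \frac{1}{7501863} = \left(- \frac{39233}{17}\right) \frac{1}{7501863} = - \frac{39233}{127531671}$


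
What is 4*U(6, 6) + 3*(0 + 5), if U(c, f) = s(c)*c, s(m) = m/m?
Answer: 39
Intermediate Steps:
s(m) = 1
U(c, f) = c (U(c, f) = 1*c = c)
4*U(6, 6) + 3*(0 + 5) = 4*6 + 3*(0 + 5) = 24 + 3*5 = 24 + 15 = 39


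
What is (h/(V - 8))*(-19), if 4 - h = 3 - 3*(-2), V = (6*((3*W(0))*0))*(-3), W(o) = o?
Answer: -95/8 ≈ -11.875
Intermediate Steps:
V = 0 (V = (6*((3*0)*0))*(-3) = (6*(0*0))*(-3) = (6*0)*(-3) = 0*(-3) = 0)
h = -5 (h = 4 - (3 - 3*(-2)) = 4 - (3 + 6) = 4 - 1*9 = 4 - 9 = -5)
(h/(V - 8))*(-19) = (-5/(0 - 8))*(-19) = (-5/(-8))*(-19) = -⅛*(-5)*(-19) = (5/8)*(-19) = -95/8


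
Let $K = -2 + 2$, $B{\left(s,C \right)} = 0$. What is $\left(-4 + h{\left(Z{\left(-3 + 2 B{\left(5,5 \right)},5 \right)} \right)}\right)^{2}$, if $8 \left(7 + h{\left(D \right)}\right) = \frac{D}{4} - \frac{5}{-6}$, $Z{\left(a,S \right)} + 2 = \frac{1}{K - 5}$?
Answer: $\frac{27699169}{230400} \approx 120.22$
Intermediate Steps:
$K = 0$
$Z{\left(a,S \right)} = - \frac{11}{5}$ ($Z{\left(a,S \right)} = -2 + \frac{1}{0 - 5} = -2 + \frac{1}{-5} = -2 - \frac{1}{5} = - \frac{11}{5}$)
$h{\left(D \right)} = - \frac{331}{48} + \frac{D}{32}$ ($h{\left(D \right)} = -7 + \frac{\frac{D}{4} - \frac{5}{-6}}{8} = -7 + \frac{D \frac{1}{4} - - \frac{5}{6}}{8} = -7 + \frac{\frac{D}{4} + \frac{5}{6}}{8} = -7 + \frac{\frac{5}{6} + \frac{D}{4}}{8} = -7 + \left(\frac{5}{48} + \frac{D}{32}\right) = - \frac{331}{48} + \frac{D}{32}$)
$\left(-4 + h{\left(Z{\left(-3 + 2 B{\left(5,5 \right)},5 \right)} \right)}\right)^{2} = \left(-4 + \left(- \frac{331}{48} + \frac{1}{32} \left(- \frac{11}{5}\right)\right)\right)^{2} = \left(-4 - \frac{3343}{480}\right)^{2} = \left(- \frac{5263}{480}\right)^{2} = \frac{27699169}{230400}$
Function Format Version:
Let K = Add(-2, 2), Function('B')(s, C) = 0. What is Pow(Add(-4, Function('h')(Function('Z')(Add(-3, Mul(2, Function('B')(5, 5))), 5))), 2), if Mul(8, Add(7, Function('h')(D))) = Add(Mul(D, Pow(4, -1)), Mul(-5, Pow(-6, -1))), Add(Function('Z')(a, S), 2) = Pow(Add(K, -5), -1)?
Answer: Rational(27699169, 230400) ≈ 120.22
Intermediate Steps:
K = 0
Function('Z')(a, S) = Rational(-11, 5) (Function('Z')(a, S) = Add(-2, Pow(Add(0, -5), -1)) = Add(-2, Pow(-5, -1)) = Add(-2, Rational(-1, 5)) = Rational(-11, 5))
Function('h')(D) = Add(Rational(-331, 48), Mul(Rational(1, 32), D)) (Function('h')(D) = Add(-7, Mul(Rational(1, 8), Add(Mul(D, Pow(4, -1)), Mul(-5, Pow(-6, -1))))) = Add(-7, Mul(Rational(1, 8), Add(Mul(D, Rational(1, 4)), Mul(-5, Rational(-1, 6))))) = Add(-7, Mul(Rational(1, 8), Add(Mul(Rational(1, 4), D), Rational(5, 6)))) = Add(-7, Mul(Rational(1, 8), Add(Rational(5, 6), Mul(Rational(1, 4), D)))) = Add(-7, Add(Rational(5, 48), Mul(Rational(1, 32), D))) = Add(Rational(-331, 48), Mul(Rational(1, 32), D)))
Pow(Add(-4, Function('h')(Function('Z')(Add(-3, Mul(2, Function('B')(5, 5))), 5))), 2) = Pow(Add(-4, Add(Rational(-331, 48), Mul(Rational(1, 32), Rational(-11, 5)))), 2) = Pow(Add(-4, Add(Rational(-331, 48), Rational(-11, 160))), 2) = Pow(Add(-4, Rational(-3343, 480)), 2) = Pow(Rational(-5263, 480), 2) = Rational(27699169, 230400)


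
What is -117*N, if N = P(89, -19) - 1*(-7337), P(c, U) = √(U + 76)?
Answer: -858429 - 117*√57 ≈ -8.5931e+5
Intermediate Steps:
P(c, U) = √(76 + U)
N = 7337 + √57 (N = √(76 - 19) - 1*(-7337) = √57 + 7337 = 7337 + √57 ≈ 7344.5)
-117*N = -117*(7337 + √57) = -858429 - 117*√57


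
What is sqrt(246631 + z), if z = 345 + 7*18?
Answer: sqrt(247102) ≈ 497.09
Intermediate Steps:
z = 471 (z = 345 + 126 = 471)
sqrt(246631 + z) = sqrt(246631 + 471) = sqrt(247102)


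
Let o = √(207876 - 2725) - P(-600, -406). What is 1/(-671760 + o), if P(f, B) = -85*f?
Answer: -722760/522381812449 - √205151/522381812449 ≈ -1.3845e-6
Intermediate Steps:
o = -51000 + √205151 (o = √(207876 - 2725) - (-85)*(-600) = √205151 - 1*51000 = √205151 - 51000 = -51000 + √205151 ≈ -50547.)
1/(-671760 + o) = 1/(-671760 + (-51000 + √205151)) = 1/(-722760 + √205151)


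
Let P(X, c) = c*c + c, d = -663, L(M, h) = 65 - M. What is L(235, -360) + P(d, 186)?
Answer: 34612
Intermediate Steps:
P(X, c) = c + c**2 (P(X, c) = c**2 + c = c + c**2)
L(235, -360) + P(d, 186) = (65 - 1*235) + 186*(1 + 186) = (65 - 235) + 186*187 = -170 + 34782 = 34612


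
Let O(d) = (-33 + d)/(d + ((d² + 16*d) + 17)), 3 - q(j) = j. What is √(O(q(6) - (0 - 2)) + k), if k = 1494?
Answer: 2*√365 ≈ 38.210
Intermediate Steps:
q(j) = 3 - j
O(d) = (-33 + d)/(17 + d² + 17*d) (O(d) = (-33 + d)/(d + (17 + d² + 16*d)) = (-33 + d)/(17 + d² + 17*d))
√(O(q(6) - (0 - 2)) + k) = √((-33 + ((3 - 1*6) - (0 - 2)))/(17 + ((3 - 1*6) - (0 - 2))² + 17*((3 - 1*6) - (0 - 2))) + 1494) = √((-33 + ((3 - 6) - 1*(-2)))/(17 + ((3 - 6) - 1*(-2))² + 17*((3 - 6) - 1*(-2))) + 1494) = √((-33 + (-3 + 2))/(17 + (-3 + 2)² + 17*(-3 + 2)) + 1494) = √((-33 - 1)/(17 + (-1)² + 17*(-1)) + 1494) = √(-34/(17 + 1 - 17) + 1494) = √(-34/1 + 1494) = √(1*(-34) + 1494) = √(-34 + 1494) = √1460 = 2*√365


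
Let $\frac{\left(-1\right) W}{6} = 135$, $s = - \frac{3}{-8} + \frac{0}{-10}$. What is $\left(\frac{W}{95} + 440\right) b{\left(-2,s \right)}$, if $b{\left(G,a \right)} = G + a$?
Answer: $- \frac{53287}{76} \approx -701.14$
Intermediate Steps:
$s = \frac{3}{8}$ ($s = \left(-3\right) \left(- \frac{1}{8}\right) + 0 \left(- \frac{1}{10}\right) = \frac{3}{8} + 0 = \frac{3}{8} \approx 0.375$)
$W = -810$ ($W = \left(-6\right) 135 = -810$)
$\left(\frac{W}{95} + 440\right) b{\left(-2,s \right)} = \left(- \frac{810}{95} + 440\right) \left(-2 + \frac{3}{8}\right) = \left(\left(-810\right) \frac{1}{95} + 440\right) \left(- \frac{13}{8}\right) = \left(- \frac{162}{19} + 440\right) \left(- \frac{13}{8}\right) = \frac{8198}{19} \left(- \frac{13}{8}\right) = - \frac{53287}{76}$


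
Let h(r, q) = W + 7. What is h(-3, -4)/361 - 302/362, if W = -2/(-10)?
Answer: -266039/326705 ≈ -0.81431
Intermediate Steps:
W = 1/5 (W = -2*(-1/10) = 1/5 ≈ 0.20000)
h(r, q) = 36/5 (h(r, q) = 1/5 + 7 = 36/5)
h(-3, -4)/361 - 302/362 = (36/5)/361 - 302/362 = (36/5)*(1/361) - 302*1/362 = 36/1805 - 151/181 = -266039/326705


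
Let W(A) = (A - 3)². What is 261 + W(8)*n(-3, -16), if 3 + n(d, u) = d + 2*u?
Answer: -689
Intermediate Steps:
W(A) = (-3 + A)²
n(d, u) = -3 + d + 2*u (n(d, u) = -3 + (d + 2*u) = -3 + d + 2*u)
261 + W(8)*n(-3, -16) = 261 + (-3 + 8)²*(-3 - 3 + 2*(-16)) = 261 + 5²*(-3 - 3 - 32) = 261 + 25*(-38) = 261 - 950 = -689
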